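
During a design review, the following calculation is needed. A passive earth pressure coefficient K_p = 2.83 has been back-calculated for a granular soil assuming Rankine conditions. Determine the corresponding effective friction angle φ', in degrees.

28.5°

K_p = (1+sin φ)/(1−sin φ) ⇒ sin φ = (K_p − 1)/(K_p + 1) = 0.4778.
φ = arcsin(0.4778) = 28.54°.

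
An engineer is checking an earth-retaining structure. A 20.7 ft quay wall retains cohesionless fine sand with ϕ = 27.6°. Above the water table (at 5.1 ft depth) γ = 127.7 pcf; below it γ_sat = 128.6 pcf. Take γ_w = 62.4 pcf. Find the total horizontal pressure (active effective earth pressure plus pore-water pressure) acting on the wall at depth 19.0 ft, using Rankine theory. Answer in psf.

K_a = (1 − sin φ)/(1 + sin φ) = 0.3668.
γ' = 128.6 − 62.4 = 66.20 pcf.
Effective vertical stress at 19.0 ft: σ'_v = 127.7×5.1 + 66.20×13.9 = 1571 psf.
σ'_h = K_a σ'_v = 0.3668 × 1571 = 576.4 psf; u = γ_w × 13.9 = 867.4 psf.
Total σ_h = 576.4 + 867.4 = 1444 psf.

1440 psf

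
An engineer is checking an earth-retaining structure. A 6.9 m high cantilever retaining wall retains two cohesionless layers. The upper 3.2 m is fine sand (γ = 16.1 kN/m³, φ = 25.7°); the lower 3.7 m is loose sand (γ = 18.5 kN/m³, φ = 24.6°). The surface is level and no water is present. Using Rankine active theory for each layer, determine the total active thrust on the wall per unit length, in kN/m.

163 kN/m

K_a1 = tan²(45°−25.7°/2) = 0.3950; K_a2 = tan²(45°−24.6°/2) = 0.4121.
Layer 1: σ at base = K_a1 γ₁ h₁ = 20.35 kPa; P₁ = ½×20.35×3.2 = 32.56.
Layer 2: σ_v at top = γ₁h₁ = 51.52; σ_h top = K_a2×51.52 = 21.23; σ_h base = K_a2×(51.52+18.5×3.7) = 49.45.
P₂ = ½(21.23+49.45)×3.7 = 130.8. Total P_a = 32.56+130.8 = 163.3 kN/m.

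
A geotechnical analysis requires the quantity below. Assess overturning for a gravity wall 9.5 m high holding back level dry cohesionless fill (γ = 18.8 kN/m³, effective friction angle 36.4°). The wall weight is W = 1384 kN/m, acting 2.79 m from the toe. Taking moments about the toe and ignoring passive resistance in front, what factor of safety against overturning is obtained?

K_a = tan²(45° − 36.4°/2) = 0.2552.
P_a = ½K_aγH² = 0.5×0.2552×18.8×9.5² = 216.5 kN/m, acting at H/3 = 3.167 m above the base.
Overturning moment M_o = P_a × H/3 = 216.5 × 3.167 = 685.5.
Resisting moment M_r = W × 2.79 = 1384 × 2.79 = 3861.
FS_overturning = M_r/M_o = 3861/685.5 = 5.633.

5.63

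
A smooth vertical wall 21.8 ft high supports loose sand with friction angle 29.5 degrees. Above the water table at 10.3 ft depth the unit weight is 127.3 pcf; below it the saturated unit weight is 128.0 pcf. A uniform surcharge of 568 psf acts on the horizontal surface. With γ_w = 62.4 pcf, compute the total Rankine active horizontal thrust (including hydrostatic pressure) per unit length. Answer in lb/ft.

K_a = tan²(45° − φ/2) = 0.3401.
γ' = 128.0 − 62.4 = 65.60 pcf. h₂ = H − d_w = 11.5 ft.
σ'_h: at surface K_a·q = 193.2; at WT K_a(q+γd_w) = 639.1; at base K_a(q+γd_w+γ'h₂) = 895.7 psf.
P₁ = ½(193.2+639.1)×10.3 = 4286; P₂ = ½(639.1+895.7)×11.5 = 8825; P_w = ½γ_w h₂² = 4126.
Total = 4286+8825+4126 = 17240 lb/ft.

17200 lb/ft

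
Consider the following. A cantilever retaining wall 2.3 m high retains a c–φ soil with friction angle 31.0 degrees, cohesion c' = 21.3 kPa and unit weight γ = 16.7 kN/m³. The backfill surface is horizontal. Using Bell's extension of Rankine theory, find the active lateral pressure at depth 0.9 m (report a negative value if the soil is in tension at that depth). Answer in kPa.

K_a = (1 − sin φ)/(1 + sin φ) = 0.3201.
σ_a = K_a γ z − 2c√K_a = 0.3201×16.7×0.9 − 2×21.3×0.5658 = -19.29 kPa.

-19.3 kPa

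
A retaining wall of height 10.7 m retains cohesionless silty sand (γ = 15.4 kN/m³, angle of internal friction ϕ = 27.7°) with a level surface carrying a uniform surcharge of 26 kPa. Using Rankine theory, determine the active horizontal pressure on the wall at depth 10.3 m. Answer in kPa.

67.4 kPa

K_a = (1 − sin φ)/(1 + sin φ) = 0.3653.
σ_v = γz + q = 15.4 × 10.3 + 26 = 184.6 kPa.
σ_h = K_a σ_v = 0.3653 × 184.6 = 67.45 kPa.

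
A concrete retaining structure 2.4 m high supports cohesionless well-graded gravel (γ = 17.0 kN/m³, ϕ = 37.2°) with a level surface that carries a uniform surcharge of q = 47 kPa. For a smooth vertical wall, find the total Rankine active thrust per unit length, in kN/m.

39.9 kN/m

K_a = tan²(45° − φ/2) = 0.2464.
Soil triangle: ½ K_a γ H² = 0.5×0.2464×17.0×2.4² = 12.06 kN/m.
Surcharge rectangle: K_a q H = 0.2464×47×2.4 = 27.80 kN/m.
Total = 12.06 + 27.80 = 39.86 kN/m.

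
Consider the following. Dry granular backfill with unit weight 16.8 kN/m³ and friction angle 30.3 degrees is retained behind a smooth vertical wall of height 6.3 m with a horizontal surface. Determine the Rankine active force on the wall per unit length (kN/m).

110 kN/m

K_a = tan²(45° − φ/2) = 0.3293.
P_a = ½ K_a γ H² = 0.5 × 0.3293 × 16.8 × 6.3² = 109.8 kN/m.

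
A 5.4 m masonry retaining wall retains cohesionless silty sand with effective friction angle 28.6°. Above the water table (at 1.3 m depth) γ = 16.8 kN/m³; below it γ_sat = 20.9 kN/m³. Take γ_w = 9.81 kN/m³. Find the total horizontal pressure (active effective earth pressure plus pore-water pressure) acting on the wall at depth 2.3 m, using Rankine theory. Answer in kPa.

K_a = (1 − sin φ)/(1 + sin φ) = 0.3525.
γ' = 20.9 − 9.81 = 11.09 kN/m³.
Effective vertical stress at 2.3 m: σ'_v = 16.8×1.3 + 11.09×1.000 = 32.93 kPa.
σ'_h = K_a σ'_v = 0.3525 × 32.93 = 11.61 kPa; u = γ_w × 1.000 = 9.810 kPa.
Total σ_h = 11.61 + 9.810 = 21.42 kPa.

21.4 kPa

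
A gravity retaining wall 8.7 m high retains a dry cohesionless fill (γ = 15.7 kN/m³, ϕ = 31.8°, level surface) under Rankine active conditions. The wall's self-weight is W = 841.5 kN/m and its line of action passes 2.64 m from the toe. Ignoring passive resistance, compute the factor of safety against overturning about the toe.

4.16

K_a = tan²(45° − 31.8°/2) = 0.3098.
P_a = ½K_aγH² = 0.5×0.3098×15.7×8.7² = 184.1 kN/m, acting at H/3 = 2.900 m above the base.
Overturning moment M_o = P_a × H/3 = 184.1 × 2.900 = 533.8.
Resisting moment M_r = W × 2.64 = 841.5 × 2.64 = 2222.
FS_overturning = M_r/M_o = 2222/533.8 = 4.162.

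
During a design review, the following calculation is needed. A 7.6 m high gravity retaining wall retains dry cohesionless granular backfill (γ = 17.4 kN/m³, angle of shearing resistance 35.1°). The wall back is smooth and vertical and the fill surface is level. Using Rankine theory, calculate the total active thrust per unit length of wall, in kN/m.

136 kN/m

K_a = tan²(45° − φ/2) = 0.2698.
P_a = ½ K_a γ H² = 0.5 × 0.2698 × 17.4 × 7.6² = 135.6 kN/m.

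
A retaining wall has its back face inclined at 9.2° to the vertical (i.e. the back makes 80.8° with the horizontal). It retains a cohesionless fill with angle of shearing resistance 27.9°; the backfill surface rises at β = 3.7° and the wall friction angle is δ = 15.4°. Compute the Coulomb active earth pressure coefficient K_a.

0.418

K_a = sin²(α+φ) / [sin²α · sin(α−δ) · (1 + √{sin(φ+δ)sin(φ−β) / (sin(α−δ)sin(α+β))})²].
With α = 80.8°, φ = 27.9°, δ = 15.4°, β = 3.7°: K_a = 0.4175.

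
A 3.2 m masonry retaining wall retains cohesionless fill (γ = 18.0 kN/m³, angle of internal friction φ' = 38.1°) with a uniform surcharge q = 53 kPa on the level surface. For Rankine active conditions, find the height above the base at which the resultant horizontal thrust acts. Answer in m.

1.41 m

K_a = 0.2368.
Triangular part P₁ = ½K_aγH² = 21.83 at H/3 = 1.067 m; rectangular part P₂ = K_a q H = 40.17 at H/2 = 1.600 m.
ȳ = (P₁·1.067 + P₂·1.600)/(P₁+P₂) = 1.412 m.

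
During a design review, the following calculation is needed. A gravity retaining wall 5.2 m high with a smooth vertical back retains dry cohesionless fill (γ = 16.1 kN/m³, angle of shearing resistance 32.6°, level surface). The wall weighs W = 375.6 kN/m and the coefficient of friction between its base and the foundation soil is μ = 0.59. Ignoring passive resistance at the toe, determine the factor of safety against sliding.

3.40

K_a = tan²(45° − 32.6°/2) = 0.2997.
P_a = ½K_aγH² = 0.5×0.2997×16.1×5.2² = 65.24 kN/m, acting at H/3 = 1.733 m above the base.
FS_sliding = μW / P_a = 0.59×375.6 / 65.24 = 3.397.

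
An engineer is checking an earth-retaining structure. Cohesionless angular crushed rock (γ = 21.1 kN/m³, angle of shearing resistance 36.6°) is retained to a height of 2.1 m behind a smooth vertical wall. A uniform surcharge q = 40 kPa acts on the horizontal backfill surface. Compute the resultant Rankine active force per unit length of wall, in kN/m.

33.0 kN/m

K_a = tan²(45° − φ/2) = 0.2530.
Soil triangle: ½ K_a γ H² = 0.5×0.2530×21.1×2.1² = 11.77 kN/m.
Surcharge rectangle: K_a q H = 0.2530×40×2.1 = 21.25 kN/m.
Total = 11.77 + 21.25 = 33.02 kN/m.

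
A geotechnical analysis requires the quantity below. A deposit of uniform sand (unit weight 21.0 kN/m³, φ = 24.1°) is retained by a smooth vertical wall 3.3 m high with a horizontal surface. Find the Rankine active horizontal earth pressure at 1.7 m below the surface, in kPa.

15.0 kPa

K_a = (1 − sin φ)/(1 + sin φ) = 0.4201.
σ_h = K_a γ z = 0.4201 × 21.0 × 1.7 = 15.00 kPa.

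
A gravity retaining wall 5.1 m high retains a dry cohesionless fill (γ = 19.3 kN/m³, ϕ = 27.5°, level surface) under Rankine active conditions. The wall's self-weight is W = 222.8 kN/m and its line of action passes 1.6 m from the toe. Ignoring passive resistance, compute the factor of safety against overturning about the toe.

2.27

K_a = tan²(45° − 27.5°/2) = 0.3682.
P_a = ½K_aγH² = 0.5×0.3682×19.3×5.1² = 92.42 kN/m, acting at H/3 = 1.700 m above the base.
Overturning moment M_o = P_a × H/3 = 92.42 × 1.700 = 157.1.
Resisting moment M_r = W × 1.6 = 222.8 × 1.6 = 356.5.
FS_overturning = M_r/M_o = 356.5/157.1 = 2.269.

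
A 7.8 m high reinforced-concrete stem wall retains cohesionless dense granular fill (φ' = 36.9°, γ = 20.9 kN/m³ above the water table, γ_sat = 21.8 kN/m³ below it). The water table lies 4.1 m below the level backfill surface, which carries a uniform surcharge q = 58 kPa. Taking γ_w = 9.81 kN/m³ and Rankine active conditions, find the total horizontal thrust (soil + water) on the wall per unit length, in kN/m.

K_a = tan²(45° − φ/2) = 0.2497.
γ' = 21.8 − 9.81 = 11.99 kN/m³. h₂ = H − d_w = 3.7 m.
σ'_h: at surface K_a·q = 14.48; at WT K_a(q+γd_w) = 35.88; at base K_a(q+γd_w+γ'h₂) = 46.95 kPa.
P₁ = ½(14.48+35.88)×4.1 = 103.2; P₂ = ½(35.88+46.95)×3.7 = 153.2; P_w = ½γ_w h₂² = 67.15.
Total = 103.2+153.2+67.15 = 323.6 kN/m.

324 kN/m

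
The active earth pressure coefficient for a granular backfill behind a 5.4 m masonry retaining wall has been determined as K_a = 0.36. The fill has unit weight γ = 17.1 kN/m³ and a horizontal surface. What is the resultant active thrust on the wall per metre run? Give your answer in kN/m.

P = ½ K_a γ H² = 0.5 × 0.36 × 17.1 × 5.4² = 89.75 kN/m.

89.8 kN/m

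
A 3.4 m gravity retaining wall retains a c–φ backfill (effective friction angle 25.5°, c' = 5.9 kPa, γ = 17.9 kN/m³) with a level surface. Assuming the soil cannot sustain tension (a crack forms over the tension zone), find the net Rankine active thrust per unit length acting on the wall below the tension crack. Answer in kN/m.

K_a = 0.3981; √K_a = 0.6310.
Tension-crack depth z_c = 2c/(γ√K_a) = 2×5.9/(17.9×0.6310) = 1.045 m.
σ_a at base = K_a γ H − 2c√K_a = 0.3981×17.9×3.4 − 2×5.9×0.6310 = 16.78 kPa.
P_a = ½ × 16.78 × (H − z_c) = 0.5×16.78×2.355 = 19.76 kN/m.

19.8 kN/m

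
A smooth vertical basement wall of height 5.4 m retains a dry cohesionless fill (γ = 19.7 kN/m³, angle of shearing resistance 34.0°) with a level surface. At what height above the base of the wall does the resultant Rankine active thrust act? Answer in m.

K_a = 0.2827.
The pressure distribution is triangular, so the resultant acts at H/3 above the base = 5.4/3 = 1.800 m.

1.80 m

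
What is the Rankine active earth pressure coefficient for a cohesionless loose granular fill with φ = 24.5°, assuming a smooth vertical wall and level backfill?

K_a = tan²(45° − φ/2) = tan²(32.75°) = 0.4137.

0.414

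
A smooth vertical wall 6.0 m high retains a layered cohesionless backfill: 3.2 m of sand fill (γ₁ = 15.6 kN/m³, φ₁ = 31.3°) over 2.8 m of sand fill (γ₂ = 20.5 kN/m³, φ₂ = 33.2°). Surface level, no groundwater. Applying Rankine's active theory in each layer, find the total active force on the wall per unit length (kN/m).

K_a1 = tan²(45°−31.3°/2) = 0.3162; K_a2 = tan²(45°−33.2°/2) = 0.2924.
Layer 1: σ at base = K_a1 γ₁ h₁ = 15.78 kPa; P₁ = ½×15.78×3.2 = 25.26.
Layer 2: σ_v at top = γ₁h₁ = 49.92; σ_h top = K_a2×49.92 = 14.59; σ_h base = K_a2×(49.92+20.5×2.8) = 31.38.
P₂ = ½(14.59+31.38)×2.8 = 64.36. Total P_a = 25.26+64.36 = 89.61 kN/m.

89.6 kN/m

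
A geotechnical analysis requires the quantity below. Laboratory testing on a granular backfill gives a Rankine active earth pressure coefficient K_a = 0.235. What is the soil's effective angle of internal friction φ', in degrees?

38.3°

K_a = tan²(45° − φ/2) ⇒ 45° − φ/2 = arctan(√0.235) = 25.86°.
φ = 2(45° − 25.86°) = 38.27°.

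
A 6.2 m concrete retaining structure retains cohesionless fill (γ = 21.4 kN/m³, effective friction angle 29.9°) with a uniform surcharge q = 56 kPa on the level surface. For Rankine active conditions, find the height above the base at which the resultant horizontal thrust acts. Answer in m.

2.54 m

K_a = 0.3347.
Triangular part P₁ = ½K_aγH² = 137.7 at H/3 = 2.067 m; rectangular part P₂ = K_a q H = 116.2 at H/2 = 3.100 m.
ȳ = (P₁·2.067 + P₂·3.100)/(P₁+P₂) = 2.540 m.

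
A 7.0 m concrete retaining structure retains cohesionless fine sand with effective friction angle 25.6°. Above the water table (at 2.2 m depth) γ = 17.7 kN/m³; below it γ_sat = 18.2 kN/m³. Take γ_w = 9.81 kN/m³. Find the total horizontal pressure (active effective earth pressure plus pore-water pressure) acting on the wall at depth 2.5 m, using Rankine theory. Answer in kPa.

K_a = (1 − sin φ)/(1 + sin φ) = 0.3966.
γ' = 18.2 − 9.81 = 8.390 kN/m³.
Effective vertical stress at 2.5 m: σ'_v = 17.7×2.2 + 8.390×0.300 = 41.46 kPa.
σ'_h = K_a σ'_v = 0.3966 × 41.46 = 16.44 kPa; u = γ_w × 0.300 = 2.943 kPa.
Total σ_h = 16.44 + 2.943 = 19.38 kPa.

19.4 kPa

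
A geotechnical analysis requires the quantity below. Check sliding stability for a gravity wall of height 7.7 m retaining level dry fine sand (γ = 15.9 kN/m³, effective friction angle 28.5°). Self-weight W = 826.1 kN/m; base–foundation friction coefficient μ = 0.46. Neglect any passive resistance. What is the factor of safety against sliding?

2.28

K_a = tan²(45° − 28.5°/2) = 0.3540.
P_a = ½K_aγH² = 0.5×0.3540×15.9×7.7² = 166.8 kN/m, acting at H/3 = 2.567 m above the base.
FS_sliding = μW / P_a = 0.46×826.1 / 166.8 = 2.278.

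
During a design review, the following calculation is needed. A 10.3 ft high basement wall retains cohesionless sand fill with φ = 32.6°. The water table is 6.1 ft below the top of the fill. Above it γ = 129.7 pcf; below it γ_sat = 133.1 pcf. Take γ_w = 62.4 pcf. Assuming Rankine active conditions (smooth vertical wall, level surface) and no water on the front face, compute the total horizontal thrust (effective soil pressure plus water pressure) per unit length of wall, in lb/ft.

K_a = tan²(45° − φ/2) = 0.2997.
γ' = 133.1 − 62.4 = 70.70 pcf. Depth below WT = 4.2 ft.
σ'_h at WT = K_a γ d_w = 237.1 psf; at base = 237.1 + K_a γ' × 4.2 = 326.1 psf.
P₁ (0–6.1 ft) = ½×237.1×6.1 = 723.3. P₂ (6.1–10.3 ft) = ½(237.1+326.1)×4.2 = 1183.
P_w = ½ γ_w h₂² = 0.5×62.4×4.2² = 550.4. Total = 723.3+1183+550.4 = 2457 lb/ft.

2460 lb/ft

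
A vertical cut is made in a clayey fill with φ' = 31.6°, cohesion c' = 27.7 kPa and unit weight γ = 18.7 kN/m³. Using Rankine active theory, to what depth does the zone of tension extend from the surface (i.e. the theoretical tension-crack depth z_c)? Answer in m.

K_a = tan²(45° − 31.6°/2) = 0.3123; √K_a = 0.5589.
The active pressure is zero where K_a γ z = 2c√K_a, so z_c = 2c/(γ√K_a) = 2×27.7/(18.7×0.5589) = 5.301 m.

5.30 m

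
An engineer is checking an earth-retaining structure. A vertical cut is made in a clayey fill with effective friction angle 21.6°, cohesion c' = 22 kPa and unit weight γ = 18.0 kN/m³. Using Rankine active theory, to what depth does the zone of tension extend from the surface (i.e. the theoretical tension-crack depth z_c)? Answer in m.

K_a = tan²(45° − 21.6°/2) = 0.4619; √K_a = 0.6796.
The active pressure is zero where K_a γ z = 2c√K_a, so z_c = 2c/(γ√K_a) = 2×22/(18.0×0.6796) = 3.597 m.

3.60 m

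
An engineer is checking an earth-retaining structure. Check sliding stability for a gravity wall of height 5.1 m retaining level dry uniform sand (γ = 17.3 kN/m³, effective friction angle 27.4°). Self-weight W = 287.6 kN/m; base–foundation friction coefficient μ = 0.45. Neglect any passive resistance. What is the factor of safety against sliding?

K_a = tan²(45° − 27.4°/2) = 0.3697.
P_a = ½K_aγH² = 0.5×0.3697×17.3×5.1² = 83.17 kN/m, acting at H/3 = 1.700 m above the base.
FS_sliding = μW / P_a = 0.45×287.6 / 83.17 = 1.556.

1.56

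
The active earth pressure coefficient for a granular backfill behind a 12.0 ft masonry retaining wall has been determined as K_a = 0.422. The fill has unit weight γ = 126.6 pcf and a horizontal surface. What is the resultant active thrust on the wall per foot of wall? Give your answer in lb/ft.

P = ½ K_a γ H² = 0.5 × 0.422 × 126.6 × 12.0² = 3847 lb/ft.

3850 lb/ft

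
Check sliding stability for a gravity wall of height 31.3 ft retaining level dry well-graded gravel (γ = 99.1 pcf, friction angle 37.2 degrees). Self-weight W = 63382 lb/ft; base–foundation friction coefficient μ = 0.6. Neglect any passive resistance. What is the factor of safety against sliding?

K_a = tan²(45° − 37.2°/2) = 0.2464.
P_a = ½K_aγH² = 0.5×0.2464×99.1×31.3² = 11960 lb/ft, acting at H/3 = 10.43 ft above the base.
FS_sliding = μW / P_a = 0.6×63382 / 11960 = 3.179.

3.18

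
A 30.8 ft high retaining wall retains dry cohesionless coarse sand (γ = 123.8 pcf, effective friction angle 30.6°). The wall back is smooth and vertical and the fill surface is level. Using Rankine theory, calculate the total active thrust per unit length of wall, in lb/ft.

K_a = tan²(45° − φ/2) = 0.3253.
P_a = ½ K_a γ H² = 0.5 × 0.3253 × 123.8 × 30.8² = 19100 lb/ft.

19100 lb/ft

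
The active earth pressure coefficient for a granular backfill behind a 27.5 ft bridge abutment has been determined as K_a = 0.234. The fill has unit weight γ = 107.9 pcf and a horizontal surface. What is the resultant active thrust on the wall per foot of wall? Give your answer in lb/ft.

P = ½ K_a γ H² = 0.5 × 0.234 × 107.9 × 27.5² = 9547 lb/ft.

9550 lb/ft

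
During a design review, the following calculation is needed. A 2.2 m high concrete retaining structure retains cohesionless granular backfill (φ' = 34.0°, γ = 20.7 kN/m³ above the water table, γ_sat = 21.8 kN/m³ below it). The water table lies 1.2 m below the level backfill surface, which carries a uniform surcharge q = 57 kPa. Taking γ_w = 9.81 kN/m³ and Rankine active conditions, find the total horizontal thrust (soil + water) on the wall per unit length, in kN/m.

53.3 kN/m

K_a = tan²(45° − φ/2) = 0.2827.
γ' = 21.8 − 9.81 = 11.99 kN/m³. h₂ = H − d_w = 1.0 m.
σ'_h: at surface K_a·q = 16.11; at WT K_a(q+γd_w) = 23.14; at base K_a(q+γd_w+γ'h₂) = 26.53 kPa.
P₁ = ½(16.11+23.14)×1.2 = 23.55; P₂ = ½(23.14+26.53)×1.0 = 24.83; P_w = ½γ_w h₂² = 4.905.
Total = 23.55+24.83+4.905 = 53.29 kN/m.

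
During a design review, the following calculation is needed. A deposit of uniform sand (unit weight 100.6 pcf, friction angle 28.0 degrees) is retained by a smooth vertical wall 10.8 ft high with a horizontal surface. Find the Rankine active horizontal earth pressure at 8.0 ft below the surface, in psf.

291 psf

K_a = (1 − sin φ)/(1 + sin φ) = 0.3610.
σ_h = K_a γ z = 0.3610 × 100.6 × 8.0 = 290.6 psf.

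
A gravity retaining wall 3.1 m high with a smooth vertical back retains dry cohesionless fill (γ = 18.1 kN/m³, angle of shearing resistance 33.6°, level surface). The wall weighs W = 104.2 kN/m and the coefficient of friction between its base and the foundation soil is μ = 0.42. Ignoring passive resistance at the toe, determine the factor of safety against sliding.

K_a = tan²(45° − 33.6°/2) = 0.2875.
P_a = ½K_aγH² = 0.5×0.2875×18.1×3.1² = 25.00 kN/m, acting at H/3 = 1.033 m above the base.
FS_sliding = μW / P_a = 0.42×104.2 / 25.00 = 1.750.

1.75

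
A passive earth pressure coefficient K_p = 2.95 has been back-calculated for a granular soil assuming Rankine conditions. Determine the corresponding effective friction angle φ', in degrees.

29.6°

K_p = (1+sin φ)/(1−sin φ) ⇒ sin φ = (K_p − 1)/(K_p + 1) = 0.4937.
φ = arcsin(0.4937) = 29.58°.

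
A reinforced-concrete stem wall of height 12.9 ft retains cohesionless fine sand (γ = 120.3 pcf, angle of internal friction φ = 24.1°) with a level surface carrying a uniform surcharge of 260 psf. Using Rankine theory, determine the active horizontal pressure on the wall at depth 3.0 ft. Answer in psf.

261 psf

K_a = (1 − sin φ)/(1 + sin φ) = 0.4201.
σ_v = γz + q = 120.3 × 3.0 + 260 = 620.9 psf.
σ_h = K_a σ_v = 0.4201 × 620.9 = 260.9 psf.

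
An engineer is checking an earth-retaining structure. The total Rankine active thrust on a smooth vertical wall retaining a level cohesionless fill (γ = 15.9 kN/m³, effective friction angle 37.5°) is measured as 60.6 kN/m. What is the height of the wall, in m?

K_a = 0.2432. P_a = ½ K_a γ H² ⇒ H = √(2P_a/(K_a γ)).
H = √(2×60.6/(0.2432×15.9)) = 5.599 m.

5.60 m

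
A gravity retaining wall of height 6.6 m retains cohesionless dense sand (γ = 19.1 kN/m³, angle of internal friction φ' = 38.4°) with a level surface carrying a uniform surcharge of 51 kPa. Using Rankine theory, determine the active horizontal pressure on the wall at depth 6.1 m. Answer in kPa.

39.1 kPa

K_a = (1 − sin φ)/(1 + sin φ) = 0.2337.
σ_v = γz + q = 19.1 × 6.1 + 51 = 167.5 kPa.
σ_h = K_a σ_v = 0.2337 × 167.5 = 39.15 kPa.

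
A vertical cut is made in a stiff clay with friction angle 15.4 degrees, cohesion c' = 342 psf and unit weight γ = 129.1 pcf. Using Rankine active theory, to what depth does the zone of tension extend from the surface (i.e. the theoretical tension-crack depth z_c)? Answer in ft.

6.95 ft

K_a = tan²(45° − 15.4°/2) = 0.5803; √K_a = 0.7618.
The active pressure is zero where K_a γ z = 2c√K_a, so z_c = 2c/(γ√K_a) = 2×342/(129.1×0.7618) = 6.955 ft.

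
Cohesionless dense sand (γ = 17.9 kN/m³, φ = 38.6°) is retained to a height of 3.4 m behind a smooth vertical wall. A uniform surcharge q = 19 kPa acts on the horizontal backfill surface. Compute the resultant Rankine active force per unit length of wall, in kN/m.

38.9 kN/m

K_a = tan²(45° − φ/2) = 0.2316.
Soil triangle: ½ K_a γ H² = 0.5×0.2316×17.9×3.4² = 23.96 kN/m.
Surcharge rectangle: K_a q H = 0.2316×19×3.4 = 14.96 kN/m.
Total = 23.96 + 14.96 = 38.93 kN/m.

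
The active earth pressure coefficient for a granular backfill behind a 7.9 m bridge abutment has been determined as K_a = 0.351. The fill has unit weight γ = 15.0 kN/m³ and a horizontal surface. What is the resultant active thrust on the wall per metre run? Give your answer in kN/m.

P = ½ K_a γ H² = 0.5 × 0.351 × 15.0 × 7.9² = 164.3 kN/m.

164 kN/m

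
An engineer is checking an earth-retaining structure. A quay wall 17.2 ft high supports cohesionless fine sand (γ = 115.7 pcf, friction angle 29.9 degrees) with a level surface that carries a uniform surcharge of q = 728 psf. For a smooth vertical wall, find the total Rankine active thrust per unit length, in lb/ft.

9920 lb/ft

K_a = tan²(45° − φ/2) = 0.3347.
Soil triangle: ½ K_a γ H² = 0.5×0.3347×115.7×17.2² = 5728 lb/ft.
Surcharge rectangle: K_a q H = 0.3347×728×17.2 = 4191 lb/ft.
Total = 5728 + 4191 = 9919 lb/ft.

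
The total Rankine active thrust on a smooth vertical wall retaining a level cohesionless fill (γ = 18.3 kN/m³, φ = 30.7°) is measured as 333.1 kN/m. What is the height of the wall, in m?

K_a = 0.3240. P_a = ½ K_a γ H² ⇒ H = √(2P_a/(K_a γ)).
H = √(2×333.1/(0.3240×18.3)) = 10.60 m.

10.6 m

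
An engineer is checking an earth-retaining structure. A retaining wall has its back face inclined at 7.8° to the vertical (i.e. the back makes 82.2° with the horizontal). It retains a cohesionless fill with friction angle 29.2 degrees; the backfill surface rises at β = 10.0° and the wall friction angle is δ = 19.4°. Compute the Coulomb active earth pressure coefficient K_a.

K_a = sin²(α+φ) / [sin²α · sin(α−δ) · (1 + √{sin(φ+δ)sin(φ−β) / (sin(α−δ)sin(α+β))})²].
With α = 82.2°, φ = 29.2°, δ = 19.4°, β = 10.0°: K_a = 0.4259.

0.426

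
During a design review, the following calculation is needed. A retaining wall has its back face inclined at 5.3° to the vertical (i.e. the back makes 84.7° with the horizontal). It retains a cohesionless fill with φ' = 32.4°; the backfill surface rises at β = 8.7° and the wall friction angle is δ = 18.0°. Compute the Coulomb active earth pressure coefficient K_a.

K_a = sin²(α+φ) / [sin²α · sin(α−δ) · (1 + √{sin(φ+δ)sin(φ−β) / (sin(α−δ)sin(α+β))})²].
With α = 84.7°, φ = 32.4°, δ = 18.0°, β = 8.7°: K_a = 0.3481.

0.348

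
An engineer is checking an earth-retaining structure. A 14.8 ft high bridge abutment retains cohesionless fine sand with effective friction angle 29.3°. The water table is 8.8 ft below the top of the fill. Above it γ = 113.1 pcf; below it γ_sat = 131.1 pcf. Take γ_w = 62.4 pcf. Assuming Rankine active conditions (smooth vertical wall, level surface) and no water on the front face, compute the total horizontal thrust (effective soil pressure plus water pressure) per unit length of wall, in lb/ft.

K_a = tan²(45° − φ/2) = 0.3428.
γ' = 131.1 − 62.4 = 68.70 pcf. Depth below WT = 6.0 ft.
σ'_h at WT = K_a γ d_w = 341.2 psf; at base = 341.2 + K_a γ' × 6.0 = 482.5 psf.
P₁ (0–8.8 ft) = ½×341.2×8.8 = 1501. P₂ (8.8–14.8 ft) = ½(341.2+482.5)×6.0 = 2471.
P_w = ½ γ_w h₂² = 0.5×62.4×6.0² = 1123. Total = 1501+2471+1123 = 5096 lb/ft.

5100 lb/ft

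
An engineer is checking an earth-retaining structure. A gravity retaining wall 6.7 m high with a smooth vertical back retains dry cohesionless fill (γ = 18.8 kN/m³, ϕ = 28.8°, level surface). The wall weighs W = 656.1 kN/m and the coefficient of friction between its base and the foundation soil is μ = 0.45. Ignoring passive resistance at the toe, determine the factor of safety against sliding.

K_a = tan²(45° − 28.8°/2) = 0.3498.
P_a = ½K_aγH² = 0.5×0.3498×18.8×6.7² = 147.6 kN/m, acting at H/3 = 2.233 m above the base.
FS_sliding = μW / P_a = 0.45×656.1 / 147.6 = 2.001.

2.00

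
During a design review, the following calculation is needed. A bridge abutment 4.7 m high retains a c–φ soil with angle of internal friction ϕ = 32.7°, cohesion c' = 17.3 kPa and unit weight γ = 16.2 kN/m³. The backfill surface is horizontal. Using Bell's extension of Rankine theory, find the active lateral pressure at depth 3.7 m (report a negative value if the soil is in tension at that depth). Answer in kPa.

-1.01 kPa

K_a = (1 − sin φ)/(1 + sin φ) = 0.2985.
σ_a = K_a γ z − 2c√K_a = 0.2985×16.2×3.7 − 2×17.3×0.5464 = -1.012 kPa.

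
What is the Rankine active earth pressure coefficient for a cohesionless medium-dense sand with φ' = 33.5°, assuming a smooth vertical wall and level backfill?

0.289

K_a = (1 − sin φ)/(1 + sin φ) = (1 − sin 33.5°)/(1 + sin 33.5°) = 0.2887.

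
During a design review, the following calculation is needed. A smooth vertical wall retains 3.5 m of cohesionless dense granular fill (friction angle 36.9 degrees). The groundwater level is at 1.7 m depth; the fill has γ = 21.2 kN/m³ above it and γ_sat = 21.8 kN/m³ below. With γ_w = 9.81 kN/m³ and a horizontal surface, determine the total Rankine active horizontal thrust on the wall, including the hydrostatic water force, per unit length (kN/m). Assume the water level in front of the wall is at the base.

44.6 kN/m

K_a = tan²(45° − φ/2) = 0.2497.
γ' = 21.8 − 9.81 = 11.99 kN/m³. Depth below WT = 1.8 m.
σ'_h at WT = K_a γ d_w = 8.998 kPa; at base = 8.998 + K_a γ' × 1.8 = 14.39 kPa.
P₁ (0–1.7 m) = ½×8.998×1.7 = 7.648. P₂ (1.7–3.5 m) = ½(8.998+14.39)×1.8 = 21.05.
P_w = ½ γ_w h₂² = 0.5×9.81×1.8² = 15.89. Total = 7.648+21.05+15.89 = 44.59 kN/m.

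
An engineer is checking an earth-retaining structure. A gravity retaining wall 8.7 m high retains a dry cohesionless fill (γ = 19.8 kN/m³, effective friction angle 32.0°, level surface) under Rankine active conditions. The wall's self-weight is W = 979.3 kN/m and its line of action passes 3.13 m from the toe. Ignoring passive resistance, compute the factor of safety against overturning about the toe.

K_a = tan²(45° − 32.0°/2) = 0.3073.
P_a = ½K_aγH² = 0.5×0.3073×19.8×8.7² = 230.2 kN/m, acting at H/3 = 2.900 m above the base.
Overturning moment M_o = P_a × H/3 = 230.2 × 2.900 = 667.7.
Resisting moment M_r = W × 3.13 = 979.3 × 3.13 = 3065.
FS_overturning = M_r/M_o = 3065/667.7 = 4.591.

4.59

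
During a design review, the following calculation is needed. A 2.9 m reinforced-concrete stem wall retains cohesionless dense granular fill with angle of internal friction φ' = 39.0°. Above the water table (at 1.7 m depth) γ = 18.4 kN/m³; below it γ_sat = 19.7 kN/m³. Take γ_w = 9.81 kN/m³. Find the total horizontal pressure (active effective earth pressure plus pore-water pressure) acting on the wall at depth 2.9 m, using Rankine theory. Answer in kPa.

21.6 kPa

K_a = (1 − sin φ)/(1 + sin φ) = 0.2275.
γ' = 19.7 − 9.81 = 9.890 kN/m³.
Effective vertical stress at 2.9 m: σ'_v = 18.4×1.7 + 9.890×1.20 = 43.15 kPa.
σ'_h = K_a σ'_v = 0.2275 × 43.15 = 9.816 kPa; u = γ_w × 1.20 = 11.77 kPa.
Total σ_h = 9.816 + 11.77 = 21.59 kPa.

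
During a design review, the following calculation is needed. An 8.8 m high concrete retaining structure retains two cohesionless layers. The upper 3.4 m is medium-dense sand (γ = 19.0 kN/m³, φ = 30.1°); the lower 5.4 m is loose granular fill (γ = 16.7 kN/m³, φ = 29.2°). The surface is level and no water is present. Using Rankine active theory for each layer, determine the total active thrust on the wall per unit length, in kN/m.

K_a1 = tan²(45°−30.1°/2) = 0.3320; K_a2 = tan²(45°−29.2°/2) = 0.3442.
Layer 1: σ at base = K_a1 γ₁ h₁ = 21.45 kPa; P₁ = ½×21.45×3.4 = 36.46.
Layer 2: σ_v at top = γ₁h₁ = 64.60; σ_h top = K_a2×64.60 = 22.24; σ_h base = K_a2×(64.60+16.7×5.4) = 53.28.
P₂ = ½(22.24+53.28)×5.4 = 203.9. Total P_a = 36.46+203.9 = 240.3 kN/m.

240 kN/m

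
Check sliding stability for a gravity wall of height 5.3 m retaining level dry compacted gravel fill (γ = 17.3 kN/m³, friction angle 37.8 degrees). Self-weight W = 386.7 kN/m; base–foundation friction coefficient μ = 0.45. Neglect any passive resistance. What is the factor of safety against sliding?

2.98

K_a = tan²(45° − 37.8°/2) = 0.2400.
P_a = ½K_aγH² = 0.5×0.2400×17.3×5.3² = 58.31 kN/m, acting at H/3 = 1.767 m above the base.
FS_sliding = μW / P_a = 0.45×386.7 / 58.31 = 2.984.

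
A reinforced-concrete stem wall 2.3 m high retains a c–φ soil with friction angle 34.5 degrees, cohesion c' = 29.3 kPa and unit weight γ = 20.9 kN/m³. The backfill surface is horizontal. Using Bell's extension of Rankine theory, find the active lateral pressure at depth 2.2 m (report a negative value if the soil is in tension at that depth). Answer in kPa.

-18.1 kPa

K_a = (1 − sin φ)/(1 + sin φ) = 0.2768.
σ_a = K_a γ z − 2c√K_a = 0.2768×20.9×2.2 − 2×29.3×0.5261 = -18.10 kPa.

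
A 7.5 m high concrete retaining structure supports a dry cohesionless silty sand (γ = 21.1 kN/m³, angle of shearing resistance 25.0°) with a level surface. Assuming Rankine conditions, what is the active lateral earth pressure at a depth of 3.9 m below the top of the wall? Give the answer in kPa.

K_a = (1 − sin φ)/(1 + sin φ) = 0.4059.
σ_h = K_a γ z = 0.4059 × 21.1 × 3.9 = 33.40 kPa.

33.4 kPa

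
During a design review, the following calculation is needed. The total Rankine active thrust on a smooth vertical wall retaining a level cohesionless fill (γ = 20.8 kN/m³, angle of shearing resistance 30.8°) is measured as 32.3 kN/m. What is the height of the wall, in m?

3.10 m

K_a = 0.3227. P_a = ½ K_a γ H² ⇒ H = √(2P_a/(K_a γ)).
H = √(2×32.3/(0.3227×20.8)) = 3.102 m.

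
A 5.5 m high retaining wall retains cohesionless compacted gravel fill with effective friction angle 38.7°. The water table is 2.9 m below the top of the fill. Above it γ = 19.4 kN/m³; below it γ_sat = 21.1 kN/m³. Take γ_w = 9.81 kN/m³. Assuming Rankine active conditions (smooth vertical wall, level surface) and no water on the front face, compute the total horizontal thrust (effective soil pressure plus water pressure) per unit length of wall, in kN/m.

94.5 kN/m

K_a = tan²(45° − φ/2) = 0.2306.
γ' = 21.1 − 9.81 = 11.29 kN/m³. Depth below WT = 2.6 m.
σ'_h at WT = K_a γ d_w = 12.97 kPa; at base = 12.97 + K_a γ' × 2.6 = 19.74 kPa.
P₁ (0–2.9 m) = ½×12.97×2.9 = 18.81. P₂ (2.9–5.5 m) = ½(12.97+19.74)×2.6 = 42.53.
P_w = ½ γ_w h₂² = 0.5×9.81×2.6² = 33.16. Total = 18.81+42.53+33.16 = 94.50 kN/m.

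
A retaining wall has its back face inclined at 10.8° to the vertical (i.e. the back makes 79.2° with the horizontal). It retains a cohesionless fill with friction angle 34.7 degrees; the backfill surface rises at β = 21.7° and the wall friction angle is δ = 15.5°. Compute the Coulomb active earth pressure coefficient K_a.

0.464

K_a = sin²(α+φ) / [sin²α · sin(α−δ) · (1 + √{sin(φ+δ)sin(φ−β) / (sin(α−δ)sin(α+β))})²].
With α = 79.2°, φ = 34.7°, δ = 15.5°, β = 21.7°: K_a = 0.4640.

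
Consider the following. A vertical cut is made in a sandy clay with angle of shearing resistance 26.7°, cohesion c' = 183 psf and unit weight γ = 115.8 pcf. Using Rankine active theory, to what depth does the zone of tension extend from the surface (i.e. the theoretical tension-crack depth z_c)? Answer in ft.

5.13 ft

K_a = tan²(45° − 26.7°/2) = 0.3800; √K_a = 0.6164.
The active pressure is zero where K_a γ z = 2c√K_a, so z_c = 2c/(γ√K_a) = 2×183/(115.8×0.6164) = 5.127 ft.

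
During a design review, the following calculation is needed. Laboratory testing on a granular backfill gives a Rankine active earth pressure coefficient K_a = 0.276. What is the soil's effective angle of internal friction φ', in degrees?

K_a = tan²(45° − φ/2) ⇒ 45° − φ/2 = arctan(√0.276) = 27.72°.
φ = 2(45° − 27.72°) = 34.57°.

34.6°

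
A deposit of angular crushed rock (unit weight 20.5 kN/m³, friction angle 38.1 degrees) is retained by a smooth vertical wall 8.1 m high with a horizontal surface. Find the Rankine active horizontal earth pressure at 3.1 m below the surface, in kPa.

15.1 kPa

K_a = (1 − sin φ)/(1 + sin φ) = 0.2368.
σ_h = K_a γ z = 0.2368 × 20.5 × 3.1 = 15.05 kPa.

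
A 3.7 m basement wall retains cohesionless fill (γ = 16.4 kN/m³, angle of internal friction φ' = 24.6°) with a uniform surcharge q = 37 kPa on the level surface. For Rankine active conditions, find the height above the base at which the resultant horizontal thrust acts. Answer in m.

K_a = 0.4121.
Triangular part P₁ = ½K_aγH² = 46.27 at H/3 = 1.233 m; rectangular part P₂ = K_a q H = 56.42 at H/2 = 1.850 m.
ȳ = (P₁·1.233 + P₂·1.850)/(P₁+P₂) = 1.572 m.

1.57 m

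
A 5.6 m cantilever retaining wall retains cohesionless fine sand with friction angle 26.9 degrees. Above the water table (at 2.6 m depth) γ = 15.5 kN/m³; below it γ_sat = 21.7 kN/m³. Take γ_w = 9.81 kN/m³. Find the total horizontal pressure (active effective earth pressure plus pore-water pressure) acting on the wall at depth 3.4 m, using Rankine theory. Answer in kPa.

26.6 kPa

K_a = (1 − sin φ)/(1 + sin φ) = 0.3770.
γ' = 21.7 − 9.81 = 11.89 kN/m³.
Effective vertical stress at 3.4 m: σ'_v = 15.5×2.6 + 11.89×0.800 = 49.81 kPa.
σ'_h = K_a σ'_v = 0.3770 × 49.81 = 18.78 kPa; u = γ_w × 0.800 = 7.848 kPa.
Total σ_h = 18.78 + 7.848 = 26.63 kPa.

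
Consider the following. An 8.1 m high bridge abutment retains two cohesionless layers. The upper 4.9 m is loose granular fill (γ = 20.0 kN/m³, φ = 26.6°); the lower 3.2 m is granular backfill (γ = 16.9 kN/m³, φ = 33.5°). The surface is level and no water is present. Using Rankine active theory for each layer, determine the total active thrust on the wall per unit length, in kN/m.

207 kN/m

K_a1 = tan²(45°−26.6°/2) = 0.3814; K_a2 = tan²(45°−33.5°/2) = 0.2887.
Layer 1: σ at base = K_a1 γ₁ h₁ = 37.38 kPa; P₁ = ½×37.38×4.9 = 91.59.
Layer 2: σ_v at top = γ₁h₁ = 98.00; σ_h top = K_a2×98.00 = 28.29; σ_h base = K_a2×(98.00+16.9×3.2) = 43.91.
P₂ = ½(28.29+43.91)×3.2 = 115.5. Total P_a = 91.59+115.5 = 207.1 kN/m.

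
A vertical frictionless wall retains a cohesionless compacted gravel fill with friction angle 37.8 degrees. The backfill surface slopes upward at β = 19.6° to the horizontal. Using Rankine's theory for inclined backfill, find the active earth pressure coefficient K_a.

K_a = cos β · (cos β − √(cos²β − cos²φ)) / (cos β + √(cos²β − cos²φ)).
cos β = 0.9421, cos φ = 0.7902, √(cos²β − cos²φ) = 0.5130.
K_a = 0.9421 × (0.9421 − 0.5130)/(0.9421 + 0.5130) = 0.2778.

0.278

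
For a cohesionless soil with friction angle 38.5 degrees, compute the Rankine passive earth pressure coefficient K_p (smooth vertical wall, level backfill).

4.30

K_p = (1 + sin φ)/(1 − sin φ) = tan²(45° + 38.5°/2) = 4.298.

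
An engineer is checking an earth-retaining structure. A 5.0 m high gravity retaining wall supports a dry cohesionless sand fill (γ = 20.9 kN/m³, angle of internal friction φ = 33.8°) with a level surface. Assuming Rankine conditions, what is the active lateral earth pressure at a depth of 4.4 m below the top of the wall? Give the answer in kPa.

26.2 kPa

K_a = (1 − sin φ)/(1 + sin φ) = 0.2851.
σ_h = K_a γ z = 0.2851 × 20.9 × 4.4 = 26.22 kPa.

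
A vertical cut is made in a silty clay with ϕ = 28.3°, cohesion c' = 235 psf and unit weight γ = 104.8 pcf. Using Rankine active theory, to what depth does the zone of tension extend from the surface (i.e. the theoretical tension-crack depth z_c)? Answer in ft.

K_a = tan²(45° − 28.3°/2) = 0.3568; √K_a = 0.5973.
The active pressure is zero where K_a γ z = 2c√K_a, so z_c = 2c/(γ√K_a) = 2×235/(104.8×0.5973) = 7.508 ft.

7.51 ft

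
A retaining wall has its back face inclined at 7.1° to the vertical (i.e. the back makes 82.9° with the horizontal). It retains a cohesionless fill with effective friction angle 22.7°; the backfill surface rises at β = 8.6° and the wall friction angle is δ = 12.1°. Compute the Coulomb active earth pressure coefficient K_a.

0.521

K_a = sin²(α+φ) / [sin²α · sin(α−δ) · (1 + √{sin(φ+δ)sin(φ−β) / (sin(α−δ)sin(α+β))})²].
With α = 82.9°, φ = 22.7°, δ = 12.1°, β = 8.6°: K_a = 0.5210.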